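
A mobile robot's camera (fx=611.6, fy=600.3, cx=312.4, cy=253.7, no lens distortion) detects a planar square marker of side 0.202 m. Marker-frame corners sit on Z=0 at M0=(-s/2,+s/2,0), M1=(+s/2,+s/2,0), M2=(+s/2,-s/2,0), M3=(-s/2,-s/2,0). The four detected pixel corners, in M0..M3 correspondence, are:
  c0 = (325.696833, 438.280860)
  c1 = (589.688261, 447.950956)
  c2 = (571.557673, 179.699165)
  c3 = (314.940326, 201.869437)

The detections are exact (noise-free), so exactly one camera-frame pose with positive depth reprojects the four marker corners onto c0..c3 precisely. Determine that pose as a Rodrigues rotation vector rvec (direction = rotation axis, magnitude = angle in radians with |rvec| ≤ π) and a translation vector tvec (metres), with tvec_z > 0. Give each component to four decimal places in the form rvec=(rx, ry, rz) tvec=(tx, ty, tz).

rvec=(-0.0438, 0.3099, -0.0517) tvec=(0.1027, 0.0501, 0.4840)

Intrinsics K: fx=611.6, fy=600.3, cx=312.4, cy=253.7
Marker side s = 0.202 m; corners in marker frame (Z=0):
  M0 = (-0.1010, +0.1010, 0)
  M1 = (+0.1010, +0.1010, 0)
  M2 = (+0.1010, -0.1010, 0)
  M3 = (-0.1010, -0.1010, 0)
Detected image corners:
  c0 = (325.696833, 438.280860) px
  c1 = (589.688261, 447.950956) px
  c2 = (571.557673, 179.699165) px
  c3 = (314.940326, 201.869437) px
Planar DLT: solve 8×8 A·h = b for H (H[2,2]=1):
  H  [+1005.86635 +22.85109 +442.14794]
  H  [-230.59926 +1210.75559 +315.80457]
  H  [-0.62729 -0.10543 +1.00000]
B = K⁻¹H; ‖b₁‖=2.066186, ‖b₂‖=2.066186; λ = 2/(‖b₁‖+‖b₂‖) = 0.483984, sign → tz>0 ⇒ λ=+0.483984
r₁ = λ·B[:,0] = (+0.95106,-0.05761,-0.30360); r₂ = λ·B[:,1] = (+0.04415,+0.99772,-0.05103)
r₃ = r₁×r₂ = (+0.30584,+0.03513,+0.95143); SVD([r₁ r₂ r₃]) → R = UVᵀ:
  R  [+0.95106 +0.04415 +0.30584]
  R  [-0.05761 +0.99772 +0.03513]
  R  [-0.30360 -0.05103 +0.95143]
t = (+0.10267, +0.05007, +0.48398) m
tr R = 2.900211; θ = arccos((tr R − 1)/2) = 0.317222 rad = 18.175°
axis k = ((R−Rᵀ)₃₂, (R−Rᵀ)₁₃, (R−Rᵀ)₂₁) / (2 sinθ) = (-0.138103, +0.976894, -0.163112)
rvec = θ·k = (-0.043809, +0.309892, -0.051743)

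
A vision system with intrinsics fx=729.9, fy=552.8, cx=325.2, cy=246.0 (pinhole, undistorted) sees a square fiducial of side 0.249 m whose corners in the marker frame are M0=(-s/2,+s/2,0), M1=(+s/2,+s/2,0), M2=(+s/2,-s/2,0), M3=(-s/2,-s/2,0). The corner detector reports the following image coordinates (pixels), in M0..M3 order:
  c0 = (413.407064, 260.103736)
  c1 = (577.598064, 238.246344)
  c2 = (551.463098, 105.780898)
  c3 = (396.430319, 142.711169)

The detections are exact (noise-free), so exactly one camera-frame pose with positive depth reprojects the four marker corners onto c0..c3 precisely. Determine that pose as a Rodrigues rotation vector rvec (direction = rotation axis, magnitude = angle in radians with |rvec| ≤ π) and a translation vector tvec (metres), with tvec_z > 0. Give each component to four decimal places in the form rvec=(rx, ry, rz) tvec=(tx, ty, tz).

rvec=(-0.1394, 0.6057, -0.1373) tvec=(0.2250, -0.1148, 1.0655)

Intrinsics K: fx=729.9, fy=552.8, cx=325.2, cy=246.0
Marker side s = 0.249 m; corners in marker frame (Z=0):
  M0 = (-0.1245, +0.1245, 0)
  M1 = (+0.1245, +0.1245, 0)
  M2 = (+0.1245, -0.1245, 0)
  M3 = (-0.1245, -0.1245, 0)
Detected image corners:
  c0 = (413.407064, 260.103736) px
  c1 = (577.598064, 238.246344) px
  c2 = (551.463098, 105.780898) px
  c3 = (396.430319, 142.711169) px
Planar DLT: solve 8×8 A·h = b for H (H[2,2]=1):
  H  [+387.53697 +7.85987 +479.32186]
  H  [-216.14469 +469.89762 +186.42236]
  H  [-0.52217 -0.15991 +1.00000]
B = K⁻¹H; ‖b₁‖=0.938562, ‖b₂‖=0.938562; λ = 2/(‖b₁‖+‖b₂‖) = 1.065459, sign → tz>0 ⇒ λ=+1.065459
r₁ = λ·B[:,0] = (+0.81358,-0.16901,-0.55635); r₂ = λ·B[:,1] = (+0.08739,+0.98150,-0.17038)
r₃ = r₁×r₂ = (+0.57485,+0.09000,+0.81329); SVD([r₁ r₂ r₃]) → R = UVᵀ:
  R  [+0.81358 +0.08739 +0.57485]
  R  [-0.16901 +0.98150 +0.09000]
  R  [-0.55635 -0.17038 +0.81329]
t = (+0.22498, -0.11483, +1.06546) m
tr R = 2.608365; θ = arccos((tr R − 1)/2) = 0.636497 rad = 36.469°
axis k = ((R−Rᵀ)₃₂, (R−Rᵀ)₁₃, (R−Rᵀ)₂₁) / (2 sinθ) = (-0.219037, +0.951579, -0.215686)
rvec = θ·k = (-0.139417, +0.605677, -0.137283)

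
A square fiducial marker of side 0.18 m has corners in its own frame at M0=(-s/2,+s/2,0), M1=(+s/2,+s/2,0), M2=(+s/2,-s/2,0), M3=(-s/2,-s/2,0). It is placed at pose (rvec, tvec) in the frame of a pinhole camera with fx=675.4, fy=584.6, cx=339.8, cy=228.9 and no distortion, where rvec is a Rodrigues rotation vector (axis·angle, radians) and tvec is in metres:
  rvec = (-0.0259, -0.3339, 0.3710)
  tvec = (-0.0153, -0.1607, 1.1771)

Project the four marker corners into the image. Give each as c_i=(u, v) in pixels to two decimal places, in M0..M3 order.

Intrinsics K: fx=675.4, fy=584.6, cx=339.8, cy=228.9
Marker side s = 0.18 m; corners in marker frame (Z=0):
  M0 = (-0.0900, +0.0900, 0)
  M1 = (+0.0900, +0.0900, 0)
  M2 = (+0.0900, -0.0900, 0)
  M3 = (-0.0900, -0.0900, 0)
rvec = (-0.0259, -0.3339, 0.3710), |rvec| = θ = 0.49980 rad = 28.636°
Rodrigues: sinθ=0.47925, 1−cosθ=0.12232; R = I + sinθ·[k]× + (1−cosθ)·[k]×²:
    [+0.87801 -0.35151 -0.32488]
    [+0.35998 +0.93227 -0.03582]
    [+0.31547 -0.08549 +0.94508]
t = (-0.0153, -0.1607, 1.1771) m
M0: Pc = R·M0+t = (-0.12596, -0.10919, +1.14101); u = 675.4·(-0.12596)/1.14101 + 339.8 = 265.2425, v = 584.6·(-0.10919)/1.14101 + 228.9 = 172.9544
M1: Pc = R·M1+t = (+0.03208, -0.04440, +1.19780); u = 675.4·(+0.03208)/1.19780 + 339.8 = 357.8915, v = 584.6·(-0.04440)/1.19780 + 228.9 = 207.2313
M2: Pc = R·M2+t = (+0.09536, -0.21221, +1.21319); u = 675.4·(+0.09536)/1.21319 + 339.8 = 392.8865, v = 584.6·(-0.21221)/1.21319 + 228.9 = 126.6439
M3: Pc = R·M3+t = (-0.06268, -0.27700, +1.15640); u = 675.4·(-0.06268)/1.15640 + 339.8 = 303.1889, v = 584.6·(-0.27700)/1.15640 + 228.9 = 88.8659

c0=(265.24, 172.95) c1=(357.89, 207.23) c2=(392.89, 126.64) c3=(303.19, 88.87)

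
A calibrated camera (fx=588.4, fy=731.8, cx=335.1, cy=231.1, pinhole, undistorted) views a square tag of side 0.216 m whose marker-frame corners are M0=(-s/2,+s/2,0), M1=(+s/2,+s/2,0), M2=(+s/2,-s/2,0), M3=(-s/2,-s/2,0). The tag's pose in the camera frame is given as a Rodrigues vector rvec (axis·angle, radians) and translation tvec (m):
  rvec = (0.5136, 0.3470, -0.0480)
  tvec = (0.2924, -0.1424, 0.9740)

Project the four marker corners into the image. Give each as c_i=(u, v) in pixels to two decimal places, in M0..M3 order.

Intrinsics K: fx=588.4, fy=731.8, cx=335.1, cy=231.1
Marker side s = 0.216 m; corners in marker frame (Z=0):
  M0 = (-0.1080, +0.1080, 0)
  M1 = (+0.1080, +0.1080, 0)
  M2 = (+0.1080, -0.1080, 0)
  M3 = (-0.1080, -0.1080, 0)
rvec = (0.5136, 0.3470, -0.0480), |rvec| = θ = 0.62169 rad = 35.620°
Rodrigues: sinθ=0.58241, 1−cosθ=0.18710; R = I + sinθ·[k]× + (1−cosθ)·[k]×²:
    [+0.94059 +0.13124 +0.31314]
    [+0.04131 +0.87119 -0.48921]
    [-0.33701 +0.47309 +0.81401]
t = (0.2924, -0.1424, 0.9740) m
M0: Pc = R·M0+t = (+0.20499, -0.05277, +1.06149); u = 588.4·(+0.20499)/1.06149 + 335.1 = 448.7291, v = 731.8·(-0.05277)/1.06149 + 231.1 = 194.7177
M1: Pc = R·M1+t = (+0.40816, -0.04385, +0.98870); u = 588.4·(+0.40816)/0.98870 + 335.1 = 578.0062, v = 731.8·(-0.04385)/0.98870 + 231.1 = 198.6433
M2: Pc = R·M2+t = (+0.37981, -0.23203, +0.88651); u = 588.4·(+0.37981)/0.88651 + 335.1 = 587.1899, v = 731.8·(-0.23203)/0.88651 + 231.1 = 39.5656
M3: Pc = R·M3+t = (+0.17664, -0.24095, +0.95930); u = 588.4·(+0.17664)/0.95930 + 335.1 = 443.4451, v = 731.8·(-0.24095)/0.95930 + 231.1 = 47.2929

c0=(448.73, 194.72) c1=(578.01, 198.64) c2=(587.19, 39.57) c3=(443.45, 47.29)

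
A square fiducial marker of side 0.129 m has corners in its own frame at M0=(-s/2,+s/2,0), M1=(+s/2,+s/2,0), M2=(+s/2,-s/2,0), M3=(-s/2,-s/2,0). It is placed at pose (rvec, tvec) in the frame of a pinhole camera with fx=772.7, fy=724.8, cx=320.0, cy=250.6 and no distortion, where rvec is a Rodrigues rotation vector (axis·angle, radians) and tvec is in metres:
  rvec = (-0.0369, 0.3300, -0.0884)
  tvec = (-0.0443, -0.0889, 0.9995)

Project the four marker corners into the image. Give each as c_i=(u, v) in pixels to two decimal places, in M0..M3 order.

c0=(244.12, 237.26) c1=(337.17, 227.81) c2=(328.87, 133.18) c3=(236.75, 146.41)

Intrinsics K: fx=772.7, fy=724.8, cx=320.0, cy=250.6
Marker side s = 0.129 m; corners in marker frame (Z=0):
  M0 = (-0.0645, +0.0645, 0)
  M1 = (+0.0645, +0.0645, 0)
  M2 = (+0.0645, -0.0645, 0)
  M3 = (-0.0645, -0.0645, 0)
rvec = (-0.0369, 0.3300, -0.0884), |rvec| = θ = 0.34362 rad = 19.688°
Rodrigues: sinθ=0.33690, 1−cosθ=0.05846; R = I + sinθ·[k]× + (1−cosθ)·[k]×²:
    [+0.94221 +0.08064 +0.32516]
    [-0.09270 +0.99546 +0.02174]
    [-0.32193 -0.05062 +0.94541]
t = (-0.0443, -0.0889, 0.9995) m
M0: Pc = R·M0+t = (-0.09987, -0.01871, +1.01700); u = 772.7·(-0.09987)/1.01700 + 320.0 = 244.1193, v = 724.8·(-0.01871)/1.01700 + 250.6 = 237.2629
M1: Pc = R·M1+t = (+0.02167, -0.03067, +0.97547); u = 772.7·(+0.02167)/0.97547 + 320.0 = 337.1688, v = 724.8·(-0.03067)/0.97547 + 250.6 = 227.8098
M2: Pc = R·M2+t = (+0.01127, -0.15909, +0.98200); u = 772.7·(+0.01127)/0.98200 + 320.0 = 328.8691, v = 724.8·(-0.15909)/0.98200 + 250.6 = 133.1809
M3: Pc = R·M3+t = (-0.11027, -0.14713, +1.02353); u = 772.7·(-0.11027)/1.02353 + 320.0 = 236.7499, v = 724.8·(-0.14713)/1.02353 + 250.6 = 146.4132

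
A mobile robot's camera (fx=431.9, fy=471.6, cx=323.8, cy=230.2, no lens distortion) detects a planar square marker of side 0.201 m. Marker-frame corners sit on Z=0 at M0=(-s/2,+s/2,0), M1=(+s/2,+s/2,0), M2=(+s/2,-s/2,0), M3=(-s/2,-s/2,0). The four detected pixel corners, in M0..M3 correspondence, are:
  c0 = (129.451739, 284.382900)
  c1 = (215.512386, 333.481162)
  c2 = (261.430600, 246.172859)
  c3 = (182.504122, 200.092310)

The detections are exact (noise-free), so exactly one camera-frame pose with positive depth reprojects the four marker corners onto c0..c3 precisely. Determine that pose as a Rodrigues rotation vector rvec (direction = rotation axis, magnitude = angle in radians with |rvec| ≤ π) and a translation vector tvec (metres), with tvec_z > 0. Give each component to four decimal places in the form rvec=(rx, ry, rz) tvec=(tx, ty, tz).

Intrinsics K: fx=431.9, fy=471.6, cx=323.8, cy=230.2
Marker side s = 0.201 m; corners in marker frame (Z=0):
  M0 = (-0.1005, +0.1005, 0)
  M1 = (+0.1005, +0.1005, 0)
  M2 = (+0.1005, -0.1005, 0)
  M3 = (-0.1005, -0.1005, 0)
Detected image corners:
  c0 = (129.451739, 284.382900) px
  c1 = (215.512386, 333.481162) px
  c2 = (261.430600, 246.172859) px
  c3 = (182.504122, 200.092310) px
Planar DLT: solve 8×8 A·h = b for H (H[2,2]=1):
  H  [+419.12054 -325.31609 +198.42136]
  H  [+249.16812 +320.05993 +264.41506]
  H  [+0.04777 -0.40160 +1.00000]
B = K⁻¹H; ‖b₁‖=1.063396, ‖b₂‖=1.063396; λ = 2/(‖b₁‖+‖b₂‖) = 0.940383, sign → tz>0 ⇒ λ=+0.940383
r₁ = λ·B[:,0] = (+0.87888,+0.47492,+0.04492); r₂ = λ·B[:,1] = (-0.42518,+0.82255,-0.37766)
r₃ = r₁×r₂ = (-0.21631,+0.31282,+0.92485); SVD([r₁ r₂ r₃]) → R = UVᵀ:
  R  [+0.87888 -0.42518 -0.21631]
  R  [+0.47492 +0.82255 +0.31282]
  R  [+0.04492 -0.37766 +0.92485]
t = (-0.27299, +0.06823, +0.94038) m
tr R = 2.626289; θ = arccos((tr R − 1)/2) = 0.621262 rad = 35.596°
axis k = ((R−Rᵀ)₃₂, (R−Rᵀ)₁₃, (R−Rᵀ)₂₁) / (2 sinθ) = (-0.593131, -0.224399, +0.773201)
rvec = θ·k = (-0.368490, -0.139411, +0.480361)

rvec=(-0.3685, -0.1394, 0.4804) tvec=(-0.2730, 0.0682, 0.9404)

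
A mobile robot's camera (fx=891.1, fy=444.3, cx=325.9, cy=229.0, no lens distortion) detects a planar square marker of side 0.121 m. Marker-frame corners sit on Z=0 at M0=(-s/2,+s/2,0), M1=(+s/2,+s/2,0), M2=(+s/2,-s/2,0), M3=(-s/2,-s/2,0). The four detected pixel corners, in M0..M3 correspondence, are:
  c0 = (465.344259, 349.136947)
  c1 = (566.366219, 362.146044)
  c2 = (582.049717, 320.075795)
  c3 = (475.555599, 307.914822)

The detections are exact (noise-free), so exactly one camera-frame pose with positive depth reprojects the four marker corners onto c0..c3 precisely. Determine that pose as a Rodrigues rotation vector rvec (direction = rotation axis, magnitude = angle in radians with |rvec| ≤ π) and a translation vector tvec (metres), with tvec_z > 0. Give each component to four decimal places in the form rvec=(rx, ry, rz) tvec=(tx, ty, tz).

rvec=(0.4205, 0.3411, 0.1082) tvec=(0.2289, 0.2496, 1.0441)

Intrinsics K: fx=891.1, fy=444.3, cx=325.9, cy=229.0
Marker side s = 0.121 m; corners in marker frame (Z=0):
  M0 = (-0.0605, +0.0605, 0)
  M1 = (+0.0605, +0.0605, 0)
  M2 = (+0.0605, -0.0605, 0)
  M3 = (-0.0605, -0.0605, 0)
Detected image corners:
  c0 = (465.344259, 349.136947) px
  c1 = (566.366219, 362.146044) px
  c2 = (582.049717, 320.075795) px
  c3 = (475.555599, 307.914822) px
Planar DLT: solve 8×8 A·h = b for H (H[2,2]=1):
  H  [+705.94331 +102.21244 +521.26492]
  H  [+7.29160 +477.97814 +335.21199]
  H  [-0.28912 +0.39979 +1.00000]
B = K⁻¹H; ‖b₁‖=0.957745, ‖b₂‖=0.957745; λ = 2/(‖b₁‖+‖b₂‖) = 1.044119, sign → tz>0 ⇒ λ=+1.044119
r₁ = λ·B[:,0] = (+0.93757,+0.17273,-0.30187); r₂ = λ·B[:,1] = (-0.03290,+0.90812,+0.41743)
r₃ = r₁×r₂ = (+0.34624,-0.38143,+0.85711); SVD([r₁ r₂ r₃]) → R = UVᵀ:
  R  [+0.93757 -0.03290 +0.34624]
  R  [+0.17273 +0.90812 -0.38143]
  R  [-0.30187 +0.41743 +0.85711]
t = (+0.22891, +0.24960, +1.04412) m
tr R = 2.702791; θ = arccos((tr R − 1)/2) = 0.552156 rad = 31.636°
axis k = ((R−Rᵀ)₃₂, (R−Rᵀ)₁₃, (R−Rᵀ)₂₁) / (2 sinθ) = (+0.761509, +0.617806, +0.196012)
rvec = θ·k = (+0.420472, +0.341125, +0.108229)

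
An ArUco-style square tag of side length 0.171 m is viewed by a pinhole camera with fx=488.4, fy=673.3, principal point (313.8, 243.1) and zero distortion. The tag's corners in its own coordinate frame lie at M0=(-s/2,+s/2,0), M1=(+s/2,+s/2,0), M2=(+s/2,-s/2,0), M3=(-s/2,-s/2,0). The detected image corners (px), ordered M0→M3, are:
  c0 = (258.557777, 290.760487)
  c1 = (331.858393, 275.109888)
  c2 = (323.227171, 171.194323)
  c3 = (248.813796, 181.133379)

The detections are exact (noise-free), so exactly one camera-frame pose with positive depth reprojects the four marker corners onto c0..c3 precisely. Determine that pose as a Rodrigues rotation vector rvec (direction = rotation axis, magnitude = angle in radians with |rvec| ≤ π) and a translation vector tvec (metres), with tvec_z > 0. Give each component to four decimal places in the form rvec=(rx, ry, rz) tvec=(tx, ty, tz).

rvec=(0.0312, -0.3515, -0.1235) tvec=(-0.0486, -0.0215, 1.0716)

Intrinsics K: fx=488.4, fy=673.3, cx=313.8, cy=243.1
Marker side s = 0.171 m; corners in marker frame (Z=0):
  M0 = (-0.0855, +0.0855, 0)
  M1 = (+0.0855, +0.0855, 0)
  M2 = (+0.0855, -0.0855, 0)
  M3 = (-0.0855, -0.0855, 0)
Detected image corners:
  c0 = (258.557777, 290.760487) px
  c1 = (331.858393, 275.109888) px
  c2 = (323.227171, 171.194323) px
  c3 = (248.813796, 181.133379) px
Planar DLT: solve 8×8 A·h = b for H (H[2,2]=1):
  H  [+524.49844 +67.72621 +291.63937]
  H  [-1.75042 +635.06516 +229.59647]
  H  [+0.31863 +0.04847 +1.00000]
B = K⁻¹H; ‖b₁‖=0.933196, ‖b₂‖=0.933196; λ = 2/(‖b₁‖+‖b₂‖) = 1.071586, sign → tz>0 ⇒ λ=+1.071586
r₁ = λ·B[:,0] = (+0.93141,-0.12607,+0.34144); r₂ = λ·B[:,1] = (+0.11522,+0.99198,+0.05194)
r₃ = r₁×r₂ = (-0.34525,-0.00903,+0.93847); SVD([r₁ r₂ r₃]) → R = UVᵀ:
  R  [+0.93141 +0.11522 -0.34525]
  R  [-0.12607 +0.99198 -0.00903]
  R  [+0.34144 +0.05194 +0.93847]
t = (-0.04862, -0.02149, +1.07159) m
tr R = 2.861856; θ = arccos((tr R − 1)/2) = 0.373851 rad = 21.420°
axis k = ((R−Rᵀ)₃₂, (R−Rᵀ)₁₃, (R−Rᵀ)₂₁) / (2 sinθ) = (+0.083481, -0.940159, -0.330352)
rvec = θ·k = (+0.031209, -0.351479, -0.123503)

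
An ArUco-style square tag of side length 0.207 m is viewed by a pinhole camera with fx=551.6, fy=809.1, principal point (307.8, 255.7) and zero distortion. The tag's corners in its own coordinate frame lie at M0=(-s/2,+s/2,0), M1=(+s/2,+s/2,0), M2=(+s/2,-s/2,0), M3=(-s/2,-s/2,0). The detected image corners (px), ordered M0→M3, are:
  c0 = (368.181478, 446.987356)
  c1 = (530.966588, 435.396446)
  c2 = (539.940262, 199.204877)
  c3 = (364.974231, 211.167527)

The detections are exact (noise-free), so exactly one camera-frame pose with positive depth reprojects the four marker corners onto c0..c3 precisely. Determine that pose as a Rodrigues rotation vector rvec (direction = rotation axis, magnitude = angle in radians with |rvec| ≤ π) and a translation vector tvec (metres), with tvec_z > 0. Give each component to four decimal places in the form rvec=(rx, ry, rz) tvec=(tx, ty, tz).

rvec=(0.2374, -0.0121, -0.0459) tvec=(0.1753, 0.0599, 0.6751)

Intrinsics K: fx=551.6, fy=809.1, cx=307.8, cy=255.7
Marker side s = 0.207 m; corners in marker frame (Z=0):
  M0 = (-0.1035, +0.1035, 0)
  M1 = (+0.1035, +0.1035, 0)
  M2 = (+0.1035, -0.1035, 0)
  M3 = (-0.1035, -0.1035, 0)
Detected image corners:
  c0 = (368.181478, 446.987356) px
  c1 = (530.966588, 435.396446) px
  c2 = (539.940262, 199.204877) px
  c3 = (364.974231, 211.167527) px
Planar DLT: solve 8×8 A·h = b for H (H[2,2]=1):
  H  [+819.17643 +143.27429 +451.04915]
  H  [-53.69724 +1252.79493 +327.44087]
  H  [+0.00979 +0.34862 +1.00000]
B = K⁻¹H; ‖b₁‖=1.481292, ‖b₂‖=1.481292; λ = 2/(‖b₁‖+‖b₂‖) = 0.675086, sign → tz>0 ⇒ λ=+0.675086
r₁ = λ·B[:,0] = (+0.99888,-0.04689,+0.00661); r₂ = λ·B[:,1] = (+0.04402,+0.97091,+0.23535)
r₃ = r₁×r₂ = (-0.01745,-0.23479,+0.97189); SVD([r₁ r₂ r₃]) → R = UVᵀ:
  R  [+0.99888 +0.04402 -0.01745]
  R  [-0.04689 +0.97091 -0.23479]
  R  [+0.00661 +0.23535 +0.97189]
t = (+0.17532, +0.05986, +0.67509) m
tr R = 2.941681; θ = arccos((tr R − 1)/2) = 0.242085 rad = 13.870°
axis k = ((R−Rᵀ)₃₂, (R−Rᵀ)₁₃, (R−Rᵀ)₂₁) / (2 sinθ) = (+0.980575, -0.050177, -0.189618)
rvec = θ·k = (+0.237382, -0.012147, -0.045904)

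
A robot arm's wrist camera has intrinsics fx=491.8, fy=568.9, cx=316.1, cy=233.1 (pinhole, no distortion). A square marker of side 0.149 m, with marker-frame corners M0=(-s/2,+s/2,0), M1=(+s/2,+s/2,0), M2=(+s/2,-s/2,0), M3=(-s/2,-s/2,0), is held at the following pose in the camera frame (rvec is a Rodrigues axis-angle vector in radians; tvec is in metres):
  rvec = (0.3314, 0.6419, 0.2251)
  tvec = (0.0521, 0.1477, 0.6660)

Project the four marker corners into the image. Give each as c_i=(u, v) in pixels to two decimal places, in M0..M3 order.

c0=(306.97, 383.20) c1=(393.33, 441.62) c2=(413.05, 329.86) c3=(317.32, 280.11)

Intrinsics K: fx=491.8, fy=568.9, cx=316.1, cy=233.1
Marker side s = 0.149 m; corners in marker frame (Z=0):
  M0 = (-0.0745, +0.0745, 0)
  M1 = (+0.0745, +0.0745, 0)
  M2 = (+0.0745, -0.0745, 0)
  M3 = (-0.0745, -0.0745, 0)
rvec = (0.3314, 0.6419, 0.2251), |rvec| = θ = 0.75666 rad = 43.353°
Rodrigues: sinθ=0.68650, 1−cosθ=0.27287; R = I + sinθ·[k]× + (1−cosθ)·[k]×²:
    [+0.77948 -0.10284 +0.61793]
    [+0.30561 +0.92351 -0.23181]
    [-0.54683 +0.36953 +0.75128]
t = (0.0521, 0.1477, 0.6660) m
M0: Pc = R·M0+t = (-0.01363, +0.19373, +0.73427); u = 491.8·(-0.01363)/0.73427 + 316.1 = 306.9690, v = 568.9·(+0.19373)/0.73427 + 233.1 = 383.2016
M1: Pc = R·M1+t = (+0.10251, +0.23927, +0.65279); u = 491.8·(+0.10251)/0.65279 + 316.1 = 393.3283, v = 568.9·(+0.23927)/0.65279 + 233.1 = 441.6203
M2: Pc = R·M2+t = (+0.11783, +0.10167, +0.59773); u = 491.8·(+0.11783)/0.59773 + 316.1 = 413.0502, v = 568.9·(+0.10167)/0.59773 + 233.1 = 329.8628
M3: Pc = R·M3+t = (+0.00169, +0.05613, +0.67921); u = 491.8·(+0.00169)/0.67921 + 316.1 = 317.3243, v = 568.9·(+0.05613)/0.67921 + 233.1 = 280.1146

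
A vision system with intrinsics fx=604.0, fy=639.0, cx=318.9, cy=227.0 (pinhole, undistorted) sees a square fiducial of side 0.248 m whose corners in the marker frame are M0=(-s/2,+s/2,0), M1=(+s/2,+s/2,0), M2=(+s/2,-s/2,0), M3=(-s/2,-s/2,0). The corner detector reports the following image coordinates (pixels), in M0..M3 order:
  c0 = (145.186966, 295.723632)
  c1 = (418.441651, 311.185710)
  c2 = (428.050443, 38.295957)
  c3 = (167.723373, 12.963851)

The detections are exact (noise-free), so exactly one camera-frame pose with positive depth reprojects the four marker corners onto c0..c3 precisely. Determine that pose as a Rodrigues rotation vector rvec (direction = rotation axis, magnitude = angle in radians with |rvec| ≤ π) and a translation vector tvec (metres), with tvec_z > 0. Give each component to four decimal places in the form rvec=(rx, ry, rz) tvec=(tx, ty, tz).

rvec=(-0.1019, -0.0914, 0.0596) tvec=(-0.0244, -0.0575, 0.5608)

Intrinsics K: fx=604.0, fy=639.0, cx=318.9, cy=227.0
Marker side s = 0.248 m; corners in marker frame (Z=0):
  M0 = (-0.1240, +0.1240, 0)
  M1 = (+0.1240, +0.1240, 0)
  M2 = (+0.1240, -0.1240, 0)
  M3 = (-0.1240, -0.1240, 0)
Detected image corners:
  c0 = (145.186966, 295.723632) px
  c1 = (418.441651, 311.185710) px
  c2 = (428.050443, 38.295957) px
  c3 = (167.723373, 12.963851) px
Planar DLT: solve 8×8 A·h = b for H (H[2,2]=1):
  H  [+1120.64664 -118.19505 +292.63120]
  H  [+108.52201 +1089.27989 +161.53796]
  H  [+0.15690 -0.18593 +1.00000]
B = K⁻¹H; ‖b₁‖=1.783119, ‖b₂‖=1.783119; λ = 2/(‖b₁‖+‖b₂‖) = 0.560815, sign → tz>0 ⇒ λ=+0.560815
r₁ = λ·B[:,0] = (+0.99406,+0.06399,+0.08799); r₂ = λ·B[:,1] = (-0.05469,+0.99304,-0.10427)
r₃ = r₁×r₂ = (-0.09405,+0.09884,+0.99065); SVD([r₁ r₂ r₃]) → R = UVᵀ:
  R  [+0.99406 -0.05469 -0.09405]
  R  [+0.06399 +0.99304 +0.09884]
  R  [+0.08799 -0.10427 +0.99065]
t = (-0.02439, -0.05745, +0.56082) m
tr R = 2.977756; θ = arccos((tr R − 1)/2) = 0.149283 rad = 8.553°
axis k = ((R−Rᵀ)₃₂, (R−Rᵀ)₁₃, (R−Rᵀ)₂₁) / (2 sinθ) = (-0.682849, -0.612003, +0.398962)
rvec = θ·k = (-0.101938, -0.091361, +0.059558)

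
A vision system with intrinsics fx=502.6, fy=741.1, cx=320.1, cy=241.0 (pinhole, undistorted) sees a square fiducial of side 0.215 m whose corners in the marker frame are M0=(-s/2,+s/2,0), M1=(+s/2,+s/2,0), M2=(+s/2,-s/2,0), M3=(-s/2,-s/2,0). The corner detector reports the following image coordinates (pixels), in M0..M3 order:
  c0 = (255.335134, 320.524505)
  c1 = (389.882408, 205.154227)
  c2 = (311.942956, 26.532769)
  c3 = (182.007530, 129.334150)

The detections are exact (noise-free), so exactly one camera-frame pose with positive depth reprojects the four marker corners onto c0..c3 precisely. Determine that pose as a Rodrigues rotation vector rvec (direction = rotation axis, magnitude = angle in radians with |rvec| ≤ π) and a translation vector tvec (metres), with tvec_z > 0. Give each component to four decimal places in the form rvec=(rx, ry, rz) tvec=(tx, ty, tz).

rvec=(-0.2107, -0.0661, -0.5321) tvec=(-0.0497, -0.0710, 0.7099)

Intrinsics K: fx=502.6, fy=741.1, cx=320.1, cy=241.0
Marker side s = 0.215 m; corners in marker frame (Z=0):
  M0 = (-0.1075, +0.1075, 0)
  M1 = (+0.1075, +0.1075, 0)
  M2 = (+0.1075, -0.1075, 0)
  M3 = (-0.1075, -0.1075, 0)
Detected image corners:
  c0 = (255.335134, 320.524505) px
  c1 = (389.882408, 205.154227) px
  c2 = (311.942956, 26.532769) px
  c3 = (182.007530, 129.334150) px
Planar DLT: solve 8×8 A·h = b for H (H[2,2]=1):
  H  [+661.72688 +278.92829 +284.92102]
  H  [-478.48265 +815.80749 +166.87071]
  H  [+0.16485 -0.25649 +1.00000]
B = K⁻¹H; ‖b₁‖=1.408595, ‖b₂‖=1.408595; λ = 2/(‖b₁‖+‖b₂‖) = 0.709927, sign → tz>0 ⇒ λ=+0.709927
r₁ = λ·B[:,0] = (+0.86016,-0.49641,+0.11703); r₂ = λ·B[:,1] = (+0.50996,+0.84071,-0.18209)
r₃ = r₁×r₂ = (-0.00800,+0.21630,+0.97629); SVD([r₁ r₂ r₃]) → R = UVᵀ:
  R  [+0.86016 +0.50996 -0.00800]
  R  [-0.49641 +0.84071 +0.21630]
  R  [+0.11703 -0.18209 +0.97629]
t = (-0.04969, -0.07101, +0.70993) m
tr R = 2.677161; θ = arccos((tr R − 1)/2) = 0.576124 rad = 33.009°
axis k = ((R−Rᵀ)₃₂, (R−Rᵀ)₁₃, (R−Rᵀ)₂₁) / (2 sinθ) = (-0.365646, -0.114747, -0.923654)
rvec = θ·k = (-0.210658, -0.066109, -0.532139)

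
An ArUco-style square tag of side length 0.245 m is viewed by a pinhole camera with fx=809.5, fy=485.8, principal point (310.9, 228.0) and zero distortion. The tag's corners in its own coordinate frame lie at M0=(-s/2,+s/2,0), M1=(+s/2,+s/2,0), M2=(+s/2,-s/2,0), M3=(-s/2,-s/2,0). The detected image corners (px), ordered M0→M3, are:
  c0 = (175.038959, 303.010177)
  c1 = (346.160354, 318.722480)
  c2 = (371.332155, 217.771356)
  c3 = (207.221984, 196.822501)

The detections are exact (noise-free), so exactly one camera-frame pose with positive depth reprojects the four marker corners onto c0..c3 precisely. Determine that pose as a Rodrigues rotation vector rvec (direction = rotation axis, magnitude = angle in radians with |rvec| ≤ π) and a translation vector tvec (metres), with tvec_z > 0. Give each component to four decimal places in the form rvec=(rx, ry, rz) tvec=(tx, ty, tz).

Intrinsics K: fx=809.5, fy=485.8, cx=310.9, cy=228.0
Marker side s = 0.245 m; corners in marker frame (Z=0):
  M0 = (-0.1225, +0.1225, 0)
  M1 = (+0.1225, +0.1225, 0)
  M2 = (+0.1225, -0.1225, 0)
  M3 = (-0.1225, -0.1225, 0)
Detected image corners:
  c0 = (175.038959, 303.010177) px
  c1 = (346.160354, 318.722480) px
  c2 = (371.332155, 217.771356) px
  c3 = (207.221984, 196.822501) px
Planar DLT: solve 8×8 A·h = b for H (H[2,2]=1):
  H  [+747.05099 -152.78688 +277.52678]
  H  [+134.48485 +388.37716 +258.50563]
  H  [+0.22963 -0.13144 +1.00000]
B = K⁻¹H; ‖b₁‖=0.882026, ‖b₂‖=0.882026; λ = 2/(‖b₁‖+‖b₂‖) = 1.133753, sign → tz>0 ⇒ λ=+1.133753
r₁ = λ·B[:,0] = (+0.94630,+0.19167,+0.26035); r₂ = λ·B[:,1] = (-0.15675,+0.97633,-0.14902)
r₃ = r₁×r₂ = (-0.28275,+0.10021,+0.95394); SVD([r₁ r₂ r₃]) → R = UVᵀ:
  R  [+0.94630 -0.15675 -0.28275]
  R  [+0.19167 +0.97633 +0.10021]
  R  [+0.26035 -0.14902 +0.95394]
t = (-0.04674, +0.07119, +1.13375) m
tr R = 2.876574; θ = arccos((tr R − 1)/2) = 0.353153 rad = 20.234°
axis k = ((R−Rᵀ)₃₂, (R−Rᵀ)₁₃, (R−Rᵀ)₂₁) / (2 sinθ) = (-0.360313, -0.785146, +0.503706)
rvec = θ·k = (-0.127246, -0.277277, +0.177886)

rvec=(-0.1272, -0.2773, 0.1779) tvec=(-0.0467, 0.0712, 1.1338)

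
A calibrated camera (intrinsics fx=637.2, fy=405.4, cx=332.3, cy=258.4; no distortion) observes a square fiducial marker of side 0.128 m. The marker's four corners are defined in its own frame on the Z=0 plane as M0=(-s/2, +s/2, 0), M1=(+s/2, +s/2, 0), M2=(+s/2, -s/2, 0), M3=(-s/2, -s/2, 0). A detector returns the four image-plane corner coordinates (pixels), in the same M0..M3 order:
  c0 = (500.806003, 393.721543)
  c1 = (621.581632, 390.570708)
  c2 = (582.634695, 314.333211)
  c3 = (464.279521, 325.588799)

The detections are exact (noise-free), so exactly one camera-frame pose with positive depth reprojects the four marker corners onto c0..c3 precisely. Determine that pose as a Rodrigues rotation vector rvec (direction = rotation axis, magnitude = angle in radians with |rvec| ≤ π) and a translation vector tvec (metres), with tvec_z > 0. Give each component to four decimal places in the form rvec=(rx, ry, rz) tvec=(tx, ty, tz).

rvec=(0.1777, 0.5958, -0.3051) tvec=(0.2158, 0.1609, 0.6646)

Intrinsics K: fx=637.2, fy=405.4, cx=332.3, cy=258.4
Marker side s = 0.128 m; corners in marker frame (Z=0):
  M0 = (-0.0640, +0.0640, 0)
  M1 = (+0.0640, +0.0640, 0)
  M2 = (+0.0640, -0.0640, 0)
  M3 = (-0.0640, -0.0640, 0)
Detected image corners:
  c0 = (500.806003, 393.721543) px
  c1 = (621.581632, 390.570708) px
  c2 = (582.634695, 314.333211) px
  c3 = (464.279521, 325.588799) px
Planar DLT: solve 8×8 A·h = b for H (H[2,2]=1):
  H  [+464.69176 +356.69904 +539.15223]
  H  [-364.27188 +603.16293 +356.51891]
  H  [-0.86568 +0.11507 +1.00000]
B = K⁻¹H; ‖b₁‖=1.504583, ‖b₂‖=1.504583; λ = 2/(‖b₁‖+‖b₂‖) = 0.664636, sign → tz>0 ⇒ λ=+0.664636
r₁ = λ·B[:,0] = (+0.78475,-0.23047,-0.57536); r₂ = λ·B[:,1] = (+0.33217,+0.94011,+0.07648)
r₃ = r₁×r₂ = (+0.52328,-0.25114,+0.81431); SVD([r₁ r₂ r₃]) → R = UVᵀ:
  R  [+0.78475 +0.33217 +0.52328]
  R  [-0.23047 +0.94011 -0.25114]
  R  [-0.57536 +0.07648 +0.81431]
t = (+0.21576, +0.16086, +0.66464) m
tr R = 2.539179; θ = arccos((tr R − 1)/2) = 0.692598 rad = 39.683°
axis k = ((R−Rᵀ)₃₂, (R−Rᵀ)₁₃, (R−Rᵀ)₂₁) / (2 sinθ) = (+0.256537, +0.860281, -0.440574)
rvec = θ·k = (+0.177677, +0.595829, -0.305141)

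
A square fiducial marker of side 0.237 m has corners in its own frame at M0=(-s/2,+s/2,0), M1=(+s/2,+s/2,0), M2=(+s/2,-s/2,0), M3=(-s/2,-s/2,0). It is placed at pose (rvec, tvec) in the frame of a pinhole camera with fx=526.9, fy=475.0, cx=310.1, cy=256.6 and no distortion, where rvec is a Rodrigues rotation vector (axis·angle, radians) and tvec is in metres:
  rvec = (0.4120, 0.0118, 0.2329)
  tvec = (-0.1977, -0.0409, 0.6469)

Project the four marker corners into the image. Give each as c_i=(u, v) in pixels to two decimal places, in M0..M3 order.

c0=(50.92, 282.57) c1=(228.11, 318.80) c2=(261.19, 162.61) c3=(56.39, 118.42)

Intrinsics K: fx=526.9, fy=475.0, cx=310.1, cy=256.6
Marker side s = 0.237 m; corners in marker frame (Z=0):
  M0 = (-0.1185, +0.1185, 0)
  M1 = (+0.1185, +0.1185, 0)
  M2 = (+0.1185, -0.1185, 0)
  M3 = (-0.1185, -0.1185, 0)
rvec = (0.4120, 0.0118, 0.2329), |rvec| = θ = 0.47342 rad = 27.125°
Rodrigues: sinθ=0.45593, 1−cosθ=0.10999; R = I + sinθ·[k]× + (1−cosθ)·[k]×²:
    [+0.97331 -0.22191 +0.05845]
    [+0.22668 +0.89008 -0.39543]
    [+0.03572 +0.39813 +0.91663]
t = (-0.1977, -0.0409, 0.6469) m
M0: Pc = R·M0+t = (-0.33933, +0.03771, +0.68985); u = 526.9·(-0.33933)/0.68985 + 310.1 = 50.9184, v = 475.0·(+0.03771)/0.68985 + 256.6 = 282.5676
M1: Pc = R·M1+t = (-0.10866, +0.09144, +0.69831); u = 526.9·(-0.10866)/0.69831 + 310.1 = 228.1132, v = 475.0·(+0.09144)/0.69831 + 256.6 = 318.7964
M2: Pc = R·M2+t = (-0.05607, -0.11951, +0.60395); u = 526.9·(-0.05607)/0.60395 + 310.1 = 261.1872, v = 475.0·(-0.11951)/0.60395 + 256.6 = 162.6052
M3: Pc = R·M3+t = (-0.28674, -0.17324, +0.59549); u = 526.9·(-0.28674)/0.59549 + 310.1 = 56.3857, v = 475.0·(-0.17324)/0.59549 + 256.6 = 118.4152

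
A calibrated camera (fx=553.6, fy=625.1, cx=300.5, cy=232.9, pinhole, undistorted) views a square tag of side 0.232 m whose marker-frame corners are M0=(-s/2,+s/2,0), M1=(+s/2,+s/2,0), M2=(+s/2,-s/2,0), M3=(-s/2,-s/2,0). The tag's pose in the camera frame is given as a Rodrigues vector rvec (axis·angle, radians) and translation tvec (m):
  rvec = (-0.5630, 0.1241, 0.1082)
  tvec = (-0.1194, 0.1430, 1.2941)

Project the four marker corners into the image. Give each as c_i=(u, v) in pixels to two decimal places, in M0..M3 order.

c0=(189.96, 349.18) c1=(291.07, 360.56) c2=(304.99, 257.86) c3=(212.50, 250.04)

Intrinsics K: fx=553.6, fy=625.1, cx=300.5, cy=232.9
Marker side s = 0.232 m; corners in marker frame (Z=0):
  M0 = (-0.1160, +0.1160, 0)
  M1 = (+0.1160, +0.1160, 0)
  M2 = (+0.1160, -0.1160, 0)
  M3 = (-0.1160, -0.1160, 0)
rvec = (-0.5630, 0.1241, 0.1082), |rvec| = θ = 0.58658 rad = 33.609°
Rodrigues: sinθ=0.55352, 1−cosθ=0.16716; R = I + sinθ·[k]× + (1−cosθ)·[k]×²:
    [+0.98683 -0.13604 +0.08751]
    [+0.06816 +0.84032 +0.53779]
    [-0.14670 -0.52474 +0.83853]
t = (-0.1194, 0.1430, 1.2941) m
M0: Pc = R·M0+t = (-0.24965, +0.23257, +1.25025); u = 553.6·(-0.24965)/1.25025 + 300.5 = 189.9553, v = 625.1·(+0.23257)/1.25025 + 232.9 = 349.1811
M1: Pc = R·M1+t = (-0.02071, +0.24838, +1.21621); u = 553.6·(-0.02071)/1.21621 + 300.5 = 291.0736, v = 625.1·(+0.24838)/1.21621 + 232.9 = 360.5622
M2: Pc = R·M2+t = (+0.01085, +0.05343, +1.33795); u = 553.6·(+0.01085)/1.33795 + 300.5 = 304.9908, v = 625.1·(+0.05343)/1.33795 + 232.9 = 257.8624
M3: Pc = R·M3+t = (-0.21809, +0.03762, +1.37199); u = 553.6·(-0.21809)/1.37199 + 300.5 = 212.4997, v = 625.1·(+0.03762)/1.37199 + 232.9 = 250.0388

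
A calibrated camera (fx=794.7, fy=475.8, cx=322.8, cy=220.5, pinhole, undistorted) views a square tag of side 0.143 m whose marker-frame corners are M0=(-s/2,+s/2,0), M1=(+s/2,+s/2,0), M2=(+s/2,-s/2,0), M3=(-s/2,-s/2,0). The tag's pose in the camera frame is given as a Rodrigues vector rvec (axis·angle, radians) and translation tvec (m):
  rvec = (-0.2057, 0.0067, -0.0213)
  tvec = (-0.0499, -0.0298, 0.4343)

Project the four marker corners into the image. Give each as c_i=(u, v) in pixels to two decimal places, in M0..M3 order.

Intrinsics K: fx=794.7, fy=475.8, cx=322.8, cy=220.5
Marker side s = 0.143 m; corners in marker frame (Z=0):
  M0 = (-0.0715, +0.0715, 0)
  M1 = (+0.0715, +0.0715, 0)
  M2 = (+0.0715, -0.0715, 0)
  M3 = (-0.0715, -0.0715, 0)
rvec = (-0.2057, 0.0067, -0.0213), |rvec| = θ = 0.20691 rad = 11.855°
Rodrigues: sinθ=0.20544, 1−cosθ=0.02133; R = I + sinθ·[k]× + (1−cosθ)·[k]×²:
    [+0.99975 +0.02046 +0.00884]
    [-0.02183 +0.97869 +0.20416]
    [-0.00447 -0.20431 +0.97890]
t = (-0.0499, -0.0298, 0.4343) m
M0: Pc = R·M0+t = (-0.11992, +0.04174, +0.42001); u = 794.7·(-0.11992)/0.42001 + 322.8 = 95.9020, v = 475.8·(+0.04174)/0.42001 + 220.5 = 267.7816
M1: Pc = R·M1+t = (+0.02305, +0.03862, +0.41937); u = 794.7·(+0.02305)/0.41937 + 322.8 = 366.4702, v = 475.8·(+0.03862)/0.41937 + 220.5 = 264.3111
M2: Pc = R·M2+t = (+0.02012, -0.10134, +0.44859); u = 794.7·(+0.02012)/0.44859 + 322.8 = 358.4424, v = 475.8·(-0.10134)/0.44859 + 220.5 = 113.0150
M3: Pc = R·M3+t = (-0.12285, -0.09822, +0.44923); u = 794.7·(-0.12285)/0.44923 + 322.8 = 105.4822, v = 475.8·(-0.09822)/0.44923 + 220.5 = 116.4751

c0=(95.90, 267.78) c1=(366.47, 264.31) c2=(358.44, 113.02) c3=(105.48, 116.48)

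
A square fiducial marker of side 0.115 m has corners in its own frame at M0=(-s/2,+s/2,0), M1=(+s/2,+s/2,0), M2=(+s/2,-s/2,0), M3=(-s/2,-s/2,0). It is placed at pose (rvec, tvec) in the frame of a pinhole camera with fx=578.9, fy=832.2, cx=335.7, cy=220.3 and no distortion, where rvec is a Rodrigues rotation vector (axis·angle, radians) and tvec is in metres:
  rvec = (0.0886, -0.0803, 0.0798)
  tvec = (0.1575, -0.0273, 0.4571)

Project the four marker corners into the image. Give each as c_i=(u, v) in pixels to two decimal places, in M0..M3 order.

c0=(456.74, 266.58) c1=(595.95, 281.20) c2=(613.63, 74.58) c3=(471.75, 55.20)

Intrinsics K: fx=578.9, fy=832.2, cx=335.7, cy=220.3
Marker side s = 0.115 m; corners in marker frame (Z=0):
  M0 = (-0.0575, +0.0575, 0)
  M1 = (+0.0575, +0.0575, 0)
  M2 = (+0.0575, -0.0575, 0)
  M3 = (-0.0575, -0.0575, 0)
rvec = (0.0886, -0.0803, 0.0798), |rvec| = θ = 0.14376 rad = 8.237°
Rodrigues: sinθ=0.14326, 1−cosθ=0.01032; R = I + sinθ·[k]× + (1−cosθ)·[k]×²:
    [+0.99360 -0.08308 -0.07649]
    [+0.07597 +0.99290 -0.09149]
    [+0.08355 +0.08510 +0.99286]
t = (0.1575, -0.0273, 0.4571) m
M0: Pc = R·M0+t = (+0.09559, +0.02542, +0.45719); u = 578.9·(+0.09559)/0.45719 + 335.7 = 456.7388, v = 832.2·(+0.02542)/0.45719 + 220.3 = 266.5771
M1: Pc = R·M1+t = (+0.20986, +0.03416, +0.46680); u = 578.9·(+0.20986)/0.46680 + 335.7 = 595.9526, v = 832.2·(+0.03416)/0.46680 + 220.3 = 281.2008
M2: Pc = R·M2+t = (+0.21941, -0.08002, +0.45701); u = 578.9·(+0.21941)/0.45701 + 335.7 = 613.6273, v = 832.2·(-0.08002)/0.45701 + 220.3 = 74.5804
M3: Pc = R·M3+t = (+0.10514, -0.08876, +0.44740); u = 578.9·(+0.10514)/0.44740 + 335.7 = 471.7481, v = 832.2·(-0.08876)/0.44740 + 220.3 = 55.1994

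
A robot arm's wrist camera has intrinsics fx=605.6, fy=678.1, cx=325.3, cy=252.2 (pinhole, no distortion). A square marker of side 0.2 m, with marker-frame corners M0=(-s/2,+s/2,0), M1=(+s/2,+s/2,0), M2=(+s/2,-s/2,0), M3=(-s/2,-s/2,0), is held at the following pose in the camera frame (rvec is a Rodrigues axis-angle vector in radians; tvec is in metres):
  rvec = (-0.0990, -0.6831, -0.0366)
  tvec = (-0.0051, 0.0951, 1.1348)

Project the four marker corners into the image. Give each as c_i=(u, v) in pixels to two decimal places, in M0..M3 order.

Intrinsics K: fx=605.6, fy=678.1, cx=325.3, cy=252.2
Marker side s = 0.2 m; corners in marker frame (Z=0):
  M0 = (-0.1000, +0.1000, 0)
  M1 = (+0.1000, +0.1000, 0)
  M2 = (+0.1000, -0.1000, 0)
  M3 = (-0.1000, -0.1000, 0)
rvec = (-0.0990, -0.6831, -0.0366), |rvec| = θ = 0.69121 rad = 39.603°
Rodrigues: sinθ=0.63747, 1−cosθ=0.22952; R = I + sinθ·[k]× + (1−cosθ)·[k]×²:
    [+0.77519 +0.06624 -0.62825]
    [-0.00127 +0.99465 +0.10331]
    [+0.63173 -0.07929 +0.77112]
t = (-0.0051, 0.0951, 1.1348) m
M0: Pc = R·M0+t = (-0.07599, +0.19469, +1.06370); u = 605.6·(-0.07599)/1.06370 + 325.3 = 282.0338, v = 678.1·(+0.19469)/1.06370 + 252.2 = 376.3144
M1: Pc = R·M1+t = (+0.07904, +0.19444, +1.19004); u = 605.6·(+0.07904)/1.19004 + 325.3 = 365.5240, v = 678.1·(+0.19444)/1.19004 + 252.2 = 362.9930
M2: Pc = R·M2+t = (+0.06579, -0.00449, +1.20590); u = 605.6·(+0.06579)/1.20590 + 325.3 = 358.3417, v = 678.1·(-0.00449)/1.20590 + 252.2 = 249.6744
M3: Pc = R·M3+t = (-0.08924, -0.00424, +1.07956); u = 605.6·(-0.08924)/1.07956 + 325.3 = 275.2373, v = 678.1·(-0.00424)/1.07956 + 252.2 = 249.5379

c0=(282.03, 376.31) c1=(365.52, 362.99) c2=(358.34, 249.67) c3=(275.24, 249.54)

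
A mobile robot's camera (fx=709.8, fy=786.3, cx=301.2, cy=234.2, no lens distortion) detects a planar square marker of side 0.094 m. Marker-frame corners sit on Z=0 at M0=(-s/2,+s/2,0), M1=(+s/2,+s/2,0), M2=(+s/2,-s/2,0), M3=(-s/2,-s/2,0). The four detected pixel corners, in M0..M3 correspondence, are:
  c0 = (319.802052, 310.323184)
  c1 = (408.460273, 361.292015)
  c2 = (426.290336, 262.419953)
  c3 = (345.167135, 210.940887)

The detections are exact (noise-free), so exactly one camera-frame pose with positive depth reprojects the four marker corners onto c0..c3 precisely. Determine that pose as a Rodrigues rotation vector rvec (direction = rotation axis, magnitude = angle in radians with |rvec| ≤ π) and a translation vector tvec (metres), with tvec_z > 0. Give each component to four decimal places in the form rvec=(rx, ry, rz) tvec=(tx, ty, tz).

rvec=(-0.4836, -0.4355, 0.3955) tvec=(0.0669, 0.0408, 0.6327)

Intrinsics K: fx=709.8, fy=786.3, cx=301.2, cy=234.2
Marker side s = 0.094 m; corners in marker frame (Z=0):
  M0 = (-0.0470, +0.0470, 0)
  M1 = (+0.0470, +0.0470, 0)
  M2 = (+0.0470, -0.0470, 0)
  M3 = (-0.0470, -0.0470, 0)
Detected image corners:
  c0 = (319.802052, 310.323184) px
  c1 = (408.460273, 361.292015) px
  c2 = (426.290336, 262.419953) px
  c3 = (345.167135, 210.940887) px
Planar DLT: solve 8×8 A·h = b for H (H[2,2]=1):
  H  [+1081.37907 -537.14012 +376.30414]
  H  [+682.33756 +819.12212 +284.90600]
  H  [+0.47965 -0.82224 +1.00000]
B = K⁻¹H; ‖b₁‖=1.580465, ‖b₂‖=1.580465; λ = 2/(‖b₁‖+‖b₂‖) = 0.632725, sign → tz>0 ⇒ λ=+0.632725
r₁ = λ·B[:,0] = (+0.83517,+0.45867,+0.30349); r₂ = λ·B[:,1] = (-0.25805,+0.81409,-0.52025)
r₃ = r₁×r₂ = (-0.48569,+0.35619,+0.79827); SVD([r₁ r₂ r₃]) → R = UVᵀ:
  R  [+0.83517 -0.25805 -0.48569]
  R  [+0.45867 +0.81409 +0.35619]
  R  [+0.30349 -0.52025 +0.79827]
t = (+0.06695, +0.04080, +0.63273) m
tr R = 2.447536; θ = arccos((tr R − 1)/2) = 0.761549 rad = 43.634°
axis k = ((R−Rᵀ)₃₂, (R−Rᵀ)₁₃, (R−Rᵀ)₂₁) / (2 sinθ) = (-0.635060, -0.571834, +0.519331)
rvec = θ·k = (-0.483629, -0.435479, +0.395496)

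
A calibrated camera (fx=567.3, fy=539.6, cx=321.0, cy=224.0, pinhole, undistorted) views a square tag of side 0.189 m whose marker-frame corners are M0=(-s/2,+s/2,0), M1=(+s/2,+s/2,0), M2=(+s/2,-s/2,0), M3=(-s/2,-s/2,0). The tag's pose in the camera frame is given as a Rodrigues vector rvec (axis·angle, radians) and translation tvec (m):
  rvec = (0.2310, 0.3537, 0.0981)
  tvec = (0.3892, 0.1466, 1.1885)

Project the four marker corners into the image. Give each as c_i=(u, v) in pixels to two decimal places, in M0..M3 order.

c0=(456.04, 321.87) c1=(548.05, 338.76) c2=(562.35, 256.26) c3=(466.09, 243.04)

Intrinsics K: fx=567.3, fy=539.6, cx=321.0, cy=224.0
Marker side s = 0.189 m; corners in marker frame (Z=0):
  M0 = (-0.0945, +0.0945, 0)
  M1 = (+0.0945, +0.0945, 0)
  M2 = (+0.0945, -0.0945, 0)
  M3 = (-0.0945, -0.0945, 0)
rvec = (0.2310, 0.3537, 0.0981), |rvec| = θ = 0.43369 rad = 24.849°
Rodrigues: sinθ=0.42022, 1−cosθ=0.09258; R = I + sinθ·[k]× + (1−cosθ)·[k]×²:
    [+0.93369 -0.05484 +0.35387]
    [+0.13527 +0.96900 -0.20675]
    [-0.33156 +0.24091 +0.91216]
t = (0.3892, 0.1466, 1.1885) m
M0: Pc = R·M0+t = (+0.29578, +0.22539, +1.24260); u = 567.3·(+0.29578)/1.24260 + 321.0 = 456.0385, v = 539.6·(+0.22539)/1.24260 + 224.0 = 321.8748
M1: Pc = R·M1+t = (+0.47225, +0.25095, +1.17993); u = 567.3·(+0.47225)/1.17993 + 321.0 = 548.0536, v = 539.6·(+0.25095)/1.17993 + 224.0 = 338.7645
M2: Pc = R·M2+t = (+0.48262, +0.06781, +1.13440); u = 567.3·(+0.48262)/1.13440 + 321.0 = 562.3499, v = 539.6·(+0.06781)/1.13440 + 224.0 = 256.2564
M3: Pc = R·M3+t = (+0.30615, +0.04225, +1.19707); u = 567.3·(+0.30615)/1.19707 + 321.0 = 466.0865, v = 539.6·(+0.04225)/1.19707 + 224.0 = 243.0435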